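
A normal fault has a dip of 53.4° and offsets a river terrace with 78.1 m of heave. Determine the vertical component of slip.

throw = heave × tan(dip) = 78.1 × tan(53.4°) = 105 m

105 m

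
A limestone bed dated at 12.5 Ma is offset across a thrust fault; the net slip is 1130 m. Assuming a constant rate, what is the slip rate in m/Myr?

rate = 1130 m / 12.5 Ma = 0.0000904 m/yr = 90.4 m/Myr

90.4 m/Myr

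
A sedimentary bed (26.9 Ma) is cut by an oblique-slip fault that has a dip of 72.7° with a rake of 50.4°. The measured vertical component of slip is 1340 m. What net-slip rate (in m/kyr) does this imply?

0.0677 m/kyr

dip-slip = throw / sin(dip) = 1340 / sin(72.7°) = 1403 m
net slip = dip-slip / sin(rake) = 1403 / sin(50.4°) = 1822 m
rate = 1822 m / 26.9 Ma = 0.0000677 m/yr = 0.0677 m/kyr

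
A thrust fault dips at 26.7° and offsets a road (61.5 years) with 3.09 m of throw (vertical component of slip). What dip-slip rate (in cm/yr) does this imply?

dip-slip = throw / sin(dip) = 3.09 m / sin(26.7°) = 6.877 m
rate = 6.877 m / 61.5 years = 0.112 m/yr = 11.2 cm/yr

11.2 cm/yr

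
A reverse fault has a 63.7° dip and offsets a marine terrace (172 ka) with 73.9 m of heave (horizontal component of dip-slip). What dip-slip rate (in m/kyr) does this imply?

dip-slip = heave / cos(dip) = 73.9 m / cos(63.7°) = 166.8 m
rate = 166.8 m / 172 ka = 0.000970 m/yr = 0.970 m/kyr

0.970 m/kyr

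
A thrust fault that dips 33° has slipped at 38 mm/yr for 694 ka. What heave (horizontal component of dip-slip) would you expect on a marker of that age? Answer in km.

22.1 km

dip-slip = rate × time = 38 mm/yr × 694 ka = 26370 m
heave = dip-slip × cos(dip) = 26370 × cos(33°) = 22100 m = 22.1 km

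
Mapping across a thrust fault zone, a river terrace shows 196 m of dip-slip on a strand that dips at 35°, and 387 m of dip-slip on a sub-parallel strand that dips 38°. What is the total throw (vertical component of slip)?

throw_A = 196 × sin(35°) = 112.4 m
throw_B = 387 × sin(38°) = 238.3 m
total = 112.4 + 238.3 = 351 m

351 m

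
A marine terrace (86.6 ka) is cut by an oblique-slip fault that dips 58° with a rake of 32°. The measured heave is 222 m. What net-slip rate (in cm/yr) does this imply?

dip-slip = heave / cos(dip) = 222 / cos(58°) = 418.9 m
net slip = dip-slip / sin(rake) = 418.9 / sin(32°) = 790.6 m
rate = 790.6 m / 86.6 ka = 0.00913 m/yr = 0.913 cm/yr

0.913 cm/yr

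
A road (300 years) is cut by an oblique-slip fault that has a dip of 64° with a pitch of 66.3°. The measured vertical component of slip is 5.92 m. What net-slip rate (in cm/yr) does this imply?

dip-slip = throw / sin(dip) = 5.92 / sin(64°) = 6.587 m
net slip = dip-slip / sin(rake) = 6.587 / sin(66.3°) = 7.193 m
rate = 7.193 m / 300 years = 0.0240 m/yr = 2.40 cm/yr

2.40 cm/yr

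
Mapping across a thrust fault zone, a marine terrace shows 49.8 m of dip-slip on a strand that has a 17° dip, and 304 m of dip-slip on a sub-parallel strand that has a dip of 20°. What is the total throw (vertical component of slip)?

throw_A = 49.8 × sin(17°) = 14.56 m
throw_B = 304 × sin(20°) = 104 m
total = 14.56 + 104 = 119 m

119 m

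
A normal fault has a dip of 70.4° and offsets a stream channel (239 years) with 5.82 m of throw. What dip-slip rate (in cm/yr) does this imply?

dip-slip = throw / sin(dip) = 5.82 m / sin(70.4°) = 6.178 m
rate = 6.178 m / 239 years = 0.0258 m/yr = 2.58 cm/yr

2.58 cm/yr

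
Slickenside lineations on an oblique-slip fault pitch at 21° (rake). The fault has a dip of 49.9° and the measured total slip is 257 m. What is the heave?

59.3 m

dip-slip = net slip × sin(rake) = 257 m × sin(21°) = 92.10 m
heave = dip-slip × cos(dip) = 92.10 × cos(49.9°) = 59.3 m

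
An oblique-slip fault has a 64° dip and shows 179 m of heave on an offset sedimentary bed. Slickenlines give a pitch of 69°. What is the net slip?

437 m

dip-slip = heave / cos(dip) = 179 / cos(64°) = 408.3 m
net slip = dip-slip / sin(rake) = 408.3 / sin(69°) = 437 m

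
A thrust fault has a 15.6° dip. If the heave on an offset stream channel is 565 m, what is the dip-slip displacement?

dip-slip = heave / cos(dip) = 565 / cos(15.6°) = 587 m

587 m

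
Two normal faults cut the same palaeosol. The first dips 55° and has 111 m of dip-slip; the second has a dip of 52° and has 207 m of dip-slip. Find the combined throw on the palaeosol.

254 m

throw_A = 111 × sin(55°) = 90.93 m
throw_B = 207 × sin(52°) = 163.1 m
total = 90.93 + 163.1 = 254 m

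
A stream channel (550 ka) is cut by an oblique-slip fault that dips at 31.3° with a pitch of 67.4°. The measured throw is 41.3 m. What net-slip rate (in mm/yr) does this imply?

0.157 mm/yr

dip-slip = throw / sin(dip) = 41.3 / sin(31.3°) = 79.50 m
net slip = dip-slip / sin(rake) = 79.50 / sin(67.4°) = 86.11 m
rate = 86.11 m / 550 ka = 0.000157 m/yr = 0.157 mm/yr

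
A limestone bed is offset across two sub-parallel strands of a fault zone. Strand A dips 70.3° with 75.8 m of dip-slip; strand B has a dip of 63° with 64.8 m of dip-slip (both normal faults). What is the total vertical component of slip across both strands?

129 m

throw_A = 75.8 × sin(70.3°) = 71.36 m
throw_B = 64.8 × sin(63°) = 57.74 m
total = 71.36 + 57.74 = 129 m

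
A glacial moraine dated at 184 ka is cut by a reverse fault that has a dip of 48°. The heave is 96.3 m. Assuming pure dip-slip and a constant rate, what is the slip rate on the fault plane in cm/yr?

dip-slip = heave / cos(dip) = 96.3 m / cos(48°) = 143.9 m
rate = 143.9 m / 184 ka = 0.000782 m/yr = 0.0782 cm/yr

0.0782 cm/yr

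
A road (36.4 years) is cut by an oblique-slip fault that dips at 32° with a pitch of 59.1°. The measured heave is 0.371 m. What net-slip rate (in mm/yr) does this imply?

14 mm/yr

dip-slip = heave / cos(dip) = 0.371 / cos(32°) = 0.4375 m
net slip = dip-slip / sin(rake) = 0.4375 / sin(59.1°) = 0.5098 m
rate = 0.5098 m / 36.4 years = 0.0140 m/yr = 14 mm/yr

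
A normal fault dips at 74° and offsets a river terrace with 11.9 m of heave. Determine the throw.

throw = heave × tan(dip) = 11.9 × tan(74°) = 41.5 m

41.5 m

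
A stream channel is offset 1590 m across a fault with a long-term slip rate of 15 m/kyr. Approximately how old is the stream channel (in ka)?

106 ka

age = offset / rate = 1590 m / (15 m/kyr) = 106000 yr = 106 ka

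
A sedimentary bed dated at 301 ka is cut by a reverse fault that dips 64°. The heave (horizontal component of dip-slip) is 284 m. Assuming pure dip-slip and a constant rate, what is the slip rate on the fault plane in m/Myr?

2150 m/Myr

dip-slip = heave / cos(dip) = 284 m / cos(64°) = 647.9 m
rate = 647.9 m / 301 ka = 0.00215 m/yr = 2150 m/Myr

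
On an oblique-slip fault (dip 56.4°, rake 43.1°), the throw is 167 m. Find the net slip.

dip-slip = throw / sin(dip) = 167 / sin(56.4°) = 200.5 m
net slip = dip-slip / sin(rake) = 200.5 / sin(43.1°) = 293 m

293 m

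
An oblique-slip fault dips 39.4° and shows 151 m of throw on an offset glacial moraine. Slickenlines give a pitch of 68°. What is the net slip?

257 m

dip-slip = throw / sin(dip) = 151 / sin(39.4°) = 237.9 m
net slip = dip-slip / sin(rake) = 237.9 / sin(68°) = 257 m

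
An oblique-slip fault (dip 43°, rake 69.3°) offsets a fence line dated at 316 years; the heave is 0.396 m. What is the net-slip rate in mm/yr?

1.83 mm/yr

dip-slip = heave / cos(dip) = 0.396 / cos(43°) = 0.5415 m
net slip = dip-slip / sin(rake) = 0.5415 / sin(69.3°) = 0.5788 m
rate = 0.5788 m / 316 years = 0.00183 m/yr = 1.83 mm/yr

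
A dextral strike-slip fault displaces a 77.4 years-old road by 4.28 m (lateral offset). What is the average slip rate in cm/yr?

rate = 4.28 m / 77.4 years = 0.0553 m/yr = 5.53 cm/yr

5.53 cm/yr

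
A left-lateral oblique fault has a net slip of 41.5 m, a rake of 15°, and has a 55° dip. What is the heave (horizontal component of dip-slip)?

6.16 m

dip-slip = net slip × sin(rake) = 41.5 m × sin(15°) = 10.74 m
heave = dip-slip × cos(dip) = 10.74 × cos(55°) = 6.16 m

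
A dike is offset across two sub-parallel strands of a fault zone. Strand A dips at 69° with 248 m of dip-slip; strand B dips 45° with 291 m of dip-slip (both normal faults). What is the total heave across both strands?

295 m

heave_A = 248 × cos(69°) = 88.88 m
heave_B = 291 × cos(45°) = 205.8 m
total = 88.88 + 205.8 = 295 m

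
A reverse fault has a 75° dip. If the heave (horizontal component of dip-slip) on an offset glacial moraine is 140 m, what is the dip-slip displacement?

541 m

dip-slip = heave / cos(dip) = 140 / cos(75°) = 541 m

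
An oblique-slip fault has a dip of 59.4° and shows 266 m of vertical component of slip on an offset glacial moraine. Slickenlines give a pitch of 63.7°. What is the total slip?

345 m

dip-slip = throw / sin(dip) = 266 / sin(59.4°) = 309 m
net slip = dip-slip / sin(rake) = 309 / sin(63.7°) = 345 m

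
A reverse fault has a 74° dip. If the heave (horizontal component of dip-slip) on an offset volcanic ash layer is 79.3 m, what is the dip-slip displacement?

dip-slip = heave / cos(dip) = 79.3 / cos(74°) = 288 m

288 m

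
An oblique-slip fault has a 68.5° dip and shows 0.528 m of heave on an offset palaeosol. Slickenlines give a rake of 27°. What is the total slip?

3.17 m

dip-slip = heave / cos(dip) = 0.528 / cos(68.5°) = 1.441 m
net slip = dip-slip / sin(rake) = 1.441 / sin(27°) = 3.17 m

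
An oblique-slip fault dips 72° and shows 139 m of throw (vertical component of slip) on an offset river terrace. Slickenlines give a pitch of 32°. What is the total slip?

dip-slip = throw / sin(dip) = 139 / sin(72°) = 146.2 m
net slip = dip-slip / sin(rake) = 146.2 / sin(32°) = 276 m

276 m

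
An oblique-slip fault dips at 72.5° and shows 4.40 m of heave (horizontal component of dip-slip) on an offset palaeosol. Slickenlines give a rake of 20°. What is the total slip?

42.8 m

dip-slip = heave / cos(dip) = 4.40 / cos(72.5°) = 14.63 m
net slip = dip-slip / sin(rake) = 14.63 / sin(20°) = 42.8 m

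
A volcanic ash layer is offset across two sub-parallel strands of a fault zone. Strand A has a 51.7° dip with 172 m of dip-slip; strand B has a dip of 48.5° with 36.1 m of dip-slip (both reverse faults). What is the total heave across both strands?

heave_A = 172 × cos(51.7°) = 106.6 m
heave_B = 36.1 × cos(48.5°) = 23.92 m
total = 106.6 + 23.92 = 131 m

131 m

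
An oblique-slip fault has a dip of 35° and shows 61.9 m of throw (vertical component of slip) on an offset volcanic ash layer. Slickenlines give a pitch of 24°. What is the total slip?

265 m

dip-slip = throw / sin(dip) = 61.9 / sin(35°) = 107.9 m
net slip = dip-slip / sin(rake) = 107.9 / sin(24°) = 265 m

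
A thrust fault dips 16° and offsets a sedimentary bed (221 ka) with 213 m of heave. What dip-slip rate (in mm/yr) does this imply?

dip-slip = heave / cos(dip) = 213 m / cos(16°) = 221.6 m
rate = 221.6 m / 221 ka = 0.00100 m/yr = 1 mm/yr

1 mm/yr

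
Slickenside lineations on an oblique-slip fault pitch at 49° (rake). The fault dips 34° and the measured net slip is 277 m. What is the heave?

173 m

dip-slip = net slip × sin(rake) = 277 m × sin(49°) = 209.1 m
heave = dip-slip × cos(dip) = 209.1 × cos(34°) = 173 m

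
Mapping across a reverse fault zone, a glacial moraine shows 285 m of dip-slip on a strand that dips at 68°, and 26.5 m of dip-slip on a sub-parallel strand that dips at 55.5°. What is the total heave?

heave_A = 285 × cos(68°) = 106.8 m
heave_B = 26.5 × cos(55.5°) = 15.01 m
total = 106.8 + 15.01 = 122 m

122 m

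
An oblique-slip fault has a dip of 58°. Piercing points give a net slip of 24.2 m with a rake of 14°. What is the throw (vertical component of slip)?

dip-slip = net slip × sin(rake) = 24.2 m × sin(14°) = 5.855 m
throw = dip-slip × sin(dip) = 5.855 × sin(58°) = 4.96 m

4.96 m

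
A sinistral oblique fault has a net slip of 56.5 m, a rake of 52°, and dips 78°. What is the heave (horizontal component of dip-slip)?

dip-slip = net slip × sin(rake) = 56.5 m × sin(52°) = 44.52 m
heave = dip-slip × cos(dip) = 44.52 × cos(78°) = 9.26 m

9.26 m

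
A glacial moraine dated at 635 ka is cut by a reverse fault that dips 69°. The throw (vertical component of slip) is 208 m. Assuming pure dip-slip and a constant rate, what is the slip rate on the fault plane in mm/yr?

dip-slip = throw / sin(dip) = 208 m / sin(69°) = 222.8 m
rate = 222.8 m / 635 ka = 0.000351 m/yr = 0.351 mm/yr

0.351 mm/yr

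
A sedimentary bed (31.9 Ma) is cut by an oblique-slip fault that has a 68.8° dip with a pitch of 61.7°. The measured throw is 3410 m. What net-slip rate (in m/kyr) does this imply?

0.130 m/kyr

dip-slip = throw / sin(dip) = 3410 / sin(68.8°) = 3658 m
net slip = dip-slip / sin(rake) = 3658 / sin(61.7°) = 4154 m
rate = 4154 m / 31.9 Ma = 0.000130 m/yr = 0.130 m/kyr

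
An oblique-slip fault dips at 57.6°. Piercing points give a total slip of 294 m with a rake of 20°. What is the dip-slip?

101 m

dip-slip = net slip × sin(rake) = 294 m × sin(20°) = 101 m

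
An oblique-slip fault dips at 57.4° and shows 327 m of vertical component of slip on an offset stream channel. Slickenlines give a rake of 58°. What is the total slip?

dip-slip = throw / sin(dip) = 327 / sin(57.4°) = 388.2 m
net slip = dip-slip / sin(rake) = 388.2 / sin(58°) = 458 m

458 m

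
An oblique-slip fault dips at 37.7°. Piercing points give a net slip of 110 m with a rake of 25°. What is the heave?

36.8 m

dip-slip = net slip × sin(rake) = 110 m × sin(25°) = 46.49 m
heave = dip-slip × cos(dip) = 46.49 × cos(37.7°) = 36.8 m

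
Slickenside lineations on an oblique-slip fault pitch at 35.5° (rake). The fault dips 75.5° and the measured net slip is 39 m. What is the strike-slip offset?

31.8 m

strike-slip = net slip × cos(rake) = 39 m × cos(35.5°) = 31.8 m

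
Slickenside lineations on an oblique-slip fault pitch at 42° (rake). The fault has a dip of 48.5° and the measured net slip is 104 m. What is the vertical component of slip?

52.1 m

dip-slip = net slip × sin(rake) = 104 m × sin(42°) = 69.59 m
throw = dip-slip × sin(dip) = 69.59 × sin(48.5°) = 52.1 m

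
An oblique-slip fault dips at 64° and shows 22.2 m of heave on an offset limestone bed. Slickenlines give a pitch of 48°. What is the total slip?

68.1 m

dip-slip = heave / cos(dip) = 22.2 / cos(64°) = 50.64 m
net slip = dip-slip / sin(rake) = 50.64 / sin(48°) = 68.1 m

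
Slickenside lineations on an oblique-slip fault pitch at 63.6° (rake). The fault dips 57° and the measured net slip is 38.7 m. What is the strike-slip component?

strike-slip = net slip × cos(rake) = 38.7 m × cos(63.6°) = 17.2 m

17.2 m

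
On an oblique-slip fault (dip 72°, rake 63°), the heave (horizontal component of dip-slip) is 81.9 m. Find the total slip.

297 m

dip-slip = heave / cos(dip) = 81.9 / cos(72°) = 265 m
net slip = dip-slip / sin(rake) = 265 / sin(63°) = 297 m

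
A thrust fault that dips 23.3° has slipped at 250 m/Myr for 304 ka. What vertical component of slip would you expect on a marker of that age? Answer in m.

dip-slip = rate × time = 250 m/Myr × 304 ka = 76 m
throw = dip-slip × sin(dip) = 76 × sin(23.3°) = 30.1 m

30.1 m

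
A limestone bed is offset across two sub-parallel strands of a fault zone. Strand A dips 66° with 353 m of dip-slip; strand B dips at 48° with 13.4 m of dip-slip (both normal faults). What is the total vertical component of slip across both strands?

throw_A = 353 × sin(66°) = 322.5 m
throw_B = 13.4 × sin(48°) = 9.958 m
total = 322.5 + 9.958 = 332 m

332 m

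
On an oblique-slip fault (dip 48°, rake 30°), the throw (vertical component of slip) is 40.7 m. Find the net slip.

110 m

dip-slip = throw / sin(dip) = 40.7 / sin(48°) = 54.77 m
net slip = dip-slip / sin(rake) = 54.77 / sin(30°) = 110 m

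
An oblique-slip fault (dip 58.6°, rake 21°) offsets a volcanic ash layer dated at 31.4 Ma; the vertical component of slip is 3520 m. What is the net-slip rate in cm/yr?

dip-slip = throw / sin(dip) = 3520 / sin(58.6°) = 4124 m
net slip = dip-slip / sin(rake) = 4124 / sin(21°) = 11510 m
rate = 11510 m / 31.4 Ma = 0.000366 m/yr = 0.0366 cm/yr

0.0366 cm/yr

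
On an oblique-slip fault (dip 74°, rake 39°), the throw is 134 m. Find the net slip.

222 m

dip-slip = throw / sin(dip) = 134 / sin(74°) = 139.4 m
net slip = dip-slip / sin(rake) = 139.4 / sin(39°) = 222 m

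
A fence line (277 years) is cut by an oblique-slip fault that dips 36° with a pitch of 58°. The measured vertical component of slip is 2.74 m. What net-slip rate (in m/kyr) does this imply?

dip-slip = throw / sin(dip) = 2.74 / sin(36°) = 4.662 m
net slip = dip-slip / sin(rake) = 4.662 / sin(58°) = 5.497 m
rate = 5.497 m / 277 years = 0.0198 m/yr = 19.8 m/kyr

19.8 m/kyr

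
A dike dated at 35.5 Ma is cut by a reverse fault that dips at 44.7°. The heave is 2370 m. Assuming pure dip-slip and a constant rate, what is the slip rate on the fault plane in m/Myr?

93.9 m/Myr

dip-slip = heave / cos(dip) = 2370 m / cos(44.7°) = 3334 m
rate = 3334 m / 35.5 Ma = 0.0000939 m/yr = 93.9 m/Myr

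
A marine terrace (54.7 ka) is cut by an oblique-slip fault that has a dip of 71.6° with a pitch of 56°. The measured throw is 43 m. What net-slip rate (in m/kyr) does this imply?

dip-slip = throw / sin(dip) = 43 / sin(71.6°) = 45.32 m
net slip = dip-slip / sin(rake) = 45.32 / sin(56°) = 54.66 m
rate = 54.66 m / 54.7 ka = 0.000999 m/yr = 0.999 m/kyr

0.999 m/kyr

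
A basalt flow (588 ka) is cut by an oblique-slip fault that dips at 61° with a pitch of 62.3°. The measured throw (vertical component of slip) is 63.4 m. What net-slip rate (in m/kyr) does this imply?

dip-slip = throw / sin(dip) = 63.4 / sin(61°) = 72.49 m
net slip = dip-slip / sin(rake) = 72.49 / sin(62.3°) = 81.87 m
rate = 81.87 m / 588 ka = 0.000139 m/yr = 0.139 m/kyr

0.139 m/kyr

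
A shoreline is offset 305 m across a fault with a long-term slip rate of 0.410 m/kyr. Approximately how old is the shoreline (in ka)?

age = offset / rate = 305 m / (0.410 m/kyr) = 744000 yr = 744 ka

744 ka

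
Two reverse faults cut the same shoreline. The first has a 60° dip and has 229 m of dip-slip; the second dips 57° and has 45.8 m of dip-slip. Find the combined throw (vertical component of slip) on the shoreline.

throw_A = 229 × sin(60°) = 198.3 m
throw_B = 45.8 × sin(57°) = 38.41 m
total = 198.3 + 38.41 = 237 m

237 m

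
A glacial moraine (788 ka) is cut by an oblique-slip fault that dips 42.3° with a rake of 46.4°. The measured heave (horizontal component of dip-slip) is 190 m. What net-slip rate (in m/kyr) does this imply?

dip-slip = heave / cos(dip) = 190 / cos(42.3°) = 256.9 m
net slip = dip-slip / sin(rake) = 256.9 / sin(46.4°) = 354.7 m
rate = 354.7 m / 788 ka = 0.000450 m/yr = 0.450 m/kyr

0.450 m/kyr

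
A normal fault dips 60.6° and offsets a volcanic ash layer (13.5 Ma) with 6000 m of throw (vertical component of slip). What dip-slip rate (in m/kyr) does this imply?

dip-slip = throw / sin(dip) = 6000 m / sin(60.6°) = 6887 m
rate = 6887 m / 13.5 Ma = 0.000510 m/yr = 0.510 m/kyr

0.510 m/kyr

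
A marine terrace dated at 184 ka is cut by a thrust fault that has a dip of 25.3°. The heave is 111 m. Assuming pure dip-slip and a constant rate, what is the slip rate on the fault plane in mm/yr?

dip-slip = heave / cos(dip) = 111 m / cos(25.3°) = 122.8 m
rate = 122.8 m / 184 ka = 0.000667 m/yr = 0.667 mm/yr

0.667 mm/yr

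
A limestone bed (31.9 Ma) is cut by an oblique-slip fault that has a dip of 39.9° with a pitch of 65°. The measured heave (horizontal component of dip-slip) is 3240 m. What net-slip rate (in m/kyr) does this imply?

0.146 m/kyr

dip-slip = heave / cos(dip) = 3240 / cos(39.9°) = 4223 m
net slip = dip-slip / sin(rake) = 4223 / sin(65°) = 4660 m
rate = 4660 m / 31.9 Ma = 0.000146 m/yr = 0.146 m/kyr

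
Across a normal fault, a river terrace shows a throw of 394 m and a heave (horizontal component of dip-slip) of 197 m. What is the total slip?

net slip = √(throw² + heave²) = √(394² + 197²) = 441 m

441 m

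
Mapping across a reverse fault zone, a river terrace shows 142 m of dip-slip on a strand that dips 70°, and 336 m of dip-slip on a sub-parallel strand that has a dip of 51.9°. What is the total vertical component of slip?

398 m

throw_A = 142 × sin(70°) = 133.4 m
throw_B = 336 × sin(51.9°) = 264.4 m
total = 133.4 + 264.4 = 398 m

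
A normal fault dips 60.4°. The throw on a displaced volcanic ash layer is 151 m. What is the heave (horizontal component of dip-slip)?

85.8 m

heave = throw / tan(dip) = 151 / tan(60.4°) = 85.8 m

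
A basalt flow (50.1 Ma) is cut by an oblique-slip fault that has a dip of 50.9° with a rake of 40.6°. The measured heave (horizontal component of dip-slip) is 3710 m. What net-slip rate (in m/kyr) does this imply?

0.180 m/kyr

dip-slip = heave / cos(dip) = 3710 / cos(50.9°) = 5883 m
net slip = dip-slip / sin(rake) = 5883 / sin(40.6°) = 9039 m
rate = 9039 m / 50.1 Ma = 0.000180 m/yr = 0.180 m/kyr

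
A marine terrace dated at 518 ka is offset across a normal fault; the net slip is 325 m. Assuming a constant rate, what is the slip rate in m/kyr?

0.627 m/kyr

rate = 325 m / 518 ka = 0.000627 m/yr = 0.627 m/kyr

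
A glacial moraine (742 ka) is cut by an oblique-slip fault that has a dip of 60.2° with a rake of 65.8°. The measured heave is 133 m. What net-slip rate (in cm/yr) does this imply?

0.0395 cm/yr

dip-slip = heave / cos(dip) = 133 / cos(60.2°) = 267.6 m
net slip = dip-slip / sin(rake) = 267.6 / sin(65.8°) = 293.4 m
rate = 293.4 m / 742 ka = 0.000395 m/yr = 0.0395 cm/yr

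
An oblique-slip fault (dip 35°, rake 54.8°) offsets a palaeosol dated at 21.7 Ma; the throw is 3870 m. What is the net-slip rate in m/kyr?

dip-slip = throw / sin(dip) = 3870 / sin(35°) = 6747 m
net slip = dip-slip / sin(rake) = 6747 / sin(54.8°) = 8257 m
rate = 8257 m / 21.7 Ma = 0.000381 m/yr = 0.381 m/kyr

0.381 m/kyr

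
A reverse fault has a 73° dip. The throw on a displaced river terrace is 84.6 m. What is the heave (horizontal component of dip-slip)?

25.9 m

heave = throw / tan(dip) = 84.6 / tan(73°) = 25.9 m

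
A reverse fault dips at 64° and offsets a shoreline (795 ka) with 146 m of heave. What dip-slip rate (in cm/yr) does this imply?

0.0419 cm/yr

dip-slip = heave / cos(dip) = 146 m / cos(64°) = 333.1 m
rate = 333.1 m / 795 ka = 0.000419 m/yr = 0.0419 cm/yr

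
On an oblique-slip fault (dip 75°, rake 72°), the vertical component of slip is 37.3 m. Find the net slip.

40.6 m

dip-slip = throw / sin(dip) = 37.3 / sin(75°) = 38.62 m
net slip = dip-slip / sin(rake) = 38.62 / sin(72°) = 40.6 m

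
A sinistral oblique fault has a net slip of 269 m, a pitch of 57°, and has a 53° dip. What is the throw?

180 m

dip-slip = net slip × sin(rake) = 269 m × sin(57°) = 225.6 m
throw = dip-slip × sin(dip) = 225.6 × sin(53°) = 180 m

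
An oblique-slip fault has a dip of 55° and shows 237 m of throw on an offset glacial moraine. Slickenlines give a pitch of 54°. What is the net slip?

358 m

dip-slip = throw / sin(dip) = 237 / sin(55°) = 289.3 m
net slip = dip-slip / sin(rake) = 289.3 / sin(54°) = 358 m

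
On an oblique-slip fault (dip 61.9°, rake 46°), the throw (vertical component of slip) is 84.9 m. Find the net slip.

dip-slip = throw / sin(dip) = 84.9 / sin(61.9°) = 96.24 m
net slip = dip-slip / sin(rake) = 96.24 / sin(46°) = 134 m

134 m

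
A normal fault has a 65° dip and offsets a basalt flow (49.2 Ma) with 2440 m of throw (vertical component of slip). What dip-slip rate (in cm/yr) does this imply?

0.00547 cm/yr

dip-slip = throw / sin(dip) = 2440 m / sin(65°) = 2692 m
rate = 2692 m / 49.2 Ma = 0.0000547 m/yr = 0.00547 cm/yr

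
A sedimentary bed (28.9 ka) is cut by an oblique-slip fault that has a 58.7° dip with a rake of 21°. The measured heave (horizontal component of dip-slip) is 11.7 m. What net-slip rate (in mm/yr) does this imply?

dip-slip = heave / cos(dip) = 11.7 / cos(58.7°) = 22.52 m
net slip = dip-slip / sin(rake) = 22.52 / sin(21°) = 62.84 m
rate = 62.84 m / 28.9 ka = 0.00217 m/yr = 2.17 mm/yr

2.17 mm/yr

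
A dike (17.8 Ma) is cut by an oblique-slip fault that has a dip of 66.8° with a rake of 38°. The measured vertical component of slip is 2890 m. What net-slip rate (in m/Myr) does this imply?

dip-slip = throw / sin(dip) = 2890 / sin(66.8°) = 3144 m
net slip = dip-slip / sin(rake) = 3144 / sin(38°) = 5107 m
rate = 5107 m / 17.8 Ma = 0.000287 m/yr = 287 m/Myr

287 m/Myr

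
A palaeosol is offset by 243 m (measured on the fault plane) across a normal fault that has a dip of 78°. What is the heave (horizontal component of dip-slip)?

50.5 m

heave = dip-slip × cos(dip) = 243 m × cos(78°) = 50.5 m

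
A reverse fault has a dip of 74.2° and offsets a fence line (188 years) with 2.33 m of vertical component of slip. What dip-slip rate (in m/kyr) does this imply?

12.9 m/kyr

dip-slip = throw / sin(dip) = 2.33 m / sin(74.2°) = 2.421 m
rate = 2.421 m / 188 years = 0.0129 m/yr = 12.9 m/kyr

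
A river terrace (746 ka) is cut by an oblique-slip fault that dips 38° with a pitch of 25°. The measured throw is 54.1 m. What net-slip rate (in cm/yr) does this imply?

dip-slip = throw / sin(dip) = 54.1 / sin(38°) = 87.87 m
net slip = dip-slip / sin(rake) = 87.87 / sin(25°) = 207.9 m
rate = 207.9 m / 746 ka = 0.000279 m/yr = 0.0279 cm/yr

0.0279 cm/yr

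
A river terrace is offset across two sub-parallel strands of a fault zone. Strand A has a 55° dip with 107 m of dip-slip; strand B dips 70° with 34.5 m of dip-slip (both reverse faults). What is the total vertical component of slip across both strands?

120 m

throw_A = 107 × sin(55°) = 87.65 m
throw_B = 34.5 × sin(70°) = 32.42 m
total = 87.65 + 32.42 = 120 m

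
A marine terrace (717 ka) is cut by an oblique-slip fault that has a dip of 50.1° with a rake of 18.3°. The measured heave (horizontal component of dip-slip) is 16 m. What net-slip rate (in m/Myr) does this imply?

111 m/Myr

dip-slip = heave / cos(dip) = 16 / cos(50.1°) = 24.94 m
net slip = dip-slip / sin(rake) = 24.94 / sin(18.3°) = 79.44 m
rate = 79.44 m / 717 ka = 0.000111 m/yr = 111 m/Myr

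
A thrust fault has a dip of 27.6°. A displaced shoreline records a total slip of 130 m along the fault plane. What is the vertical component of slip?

60.2 m

throw = dip-slip × sin(dip) = 130 m × sin(27.6°) = 60.2 m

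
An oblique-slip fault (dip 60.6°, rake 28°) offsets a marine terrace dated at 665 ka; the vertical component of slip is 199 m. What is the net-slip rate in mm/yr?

dip-slip = throw / sin(dip) = 199 / sin(60.6°) = 228.4 m
net slip = dip-slip / sin(rake) = 228.4 / sin(28°) = 486.5 m
rate = 486.5 m / 665 ka = 0.000732 m/yr = 0.732 mm/yr

0.732 mm/yr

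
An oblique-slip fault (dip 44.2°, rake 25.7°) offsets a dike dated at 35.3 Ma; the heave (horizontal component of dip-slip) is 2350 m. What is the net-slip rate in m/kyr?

dip-slip = heave / cos(dip) = 2350 / cos(44.2°) = 3278 m
net slip = dip-slip / sin(rake) = 3278 / sin(25.7°) = 7559 m
rate = 7559 m / 35.3 Ma = 0.000214 m/yr = 0.214 m/kyr

0.214 m/kyr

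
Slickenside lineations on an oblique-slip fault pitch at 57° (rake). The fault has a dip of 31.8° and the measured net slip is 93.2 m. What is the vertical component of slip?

dip-slip = net slip × sin(rake) = 93.2 m × sin(57°) = 78.16 m
throw = dip-slip × sin(dip) = 78.16 × sin(31.8°) = 41.2 m

41.2 m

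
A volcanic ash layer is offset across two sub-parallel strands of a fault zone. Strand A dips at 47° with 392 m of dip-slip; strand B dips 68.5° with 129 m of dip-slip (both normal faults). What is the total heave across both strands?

315 m

heave_A = 392 × cos(47°) = 267.3 m
heave_B = 129 × cos(68.5°) = 47.28 m
total = 267.3 + 47.28 = 315 m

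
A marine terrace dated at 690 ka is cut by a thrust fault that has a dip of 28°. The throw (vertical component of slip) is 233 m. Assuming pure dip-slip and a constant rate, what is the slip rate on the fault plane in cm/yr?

0.0719 cm/yr

dip-slip = throw / sin(dip) = 233 m / sin(28°) = 496.3 m
rate = 496.3 m / 690 ka = 0.000719 m/yr = 0.0719 cm/yr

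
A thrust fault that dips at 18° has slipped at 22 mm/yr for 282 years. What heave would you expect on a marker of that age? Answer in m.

5.90 m

dip-slip = rate × time = 22 mm/yr × 282 years = 6.204 m
heave = dip-slip × cos(dip) = 6.204 × cos(18°) = 5.90 m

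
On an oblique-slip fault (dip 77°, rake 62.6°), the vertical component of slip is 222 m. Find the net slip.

dip-slip = throw / sin(dip) = 222 / sin(77°) = 227.8 m
net slip = dip-slip / sin(rake) = 227.8 / sin(62.6°) = 257 m

257 m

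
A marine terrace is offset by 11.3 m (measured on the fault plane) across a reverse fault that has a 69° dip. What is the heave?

4.05 m

heave = dip-slip × cos(dip) = 11.3 m × cos(69°) = 4.05 m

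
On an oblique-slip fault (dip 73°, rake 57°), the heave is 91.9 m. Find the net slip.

375 m

dip-slip = heave / cos(dip) = 91.9 / cos(73°) = 314.3 m
net slip = dip-slip / sin(rake) = 314.3 / sin(57°) = 375 m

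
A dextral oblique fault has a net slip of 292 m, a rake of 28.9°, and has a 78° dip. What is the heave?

29.3 m

dip-slip = net slip × sin(rake) = 292 m × sin(28.9°) = 141.1 m
heave = dip-slip × cos(dip) = 141.1 × cos(78°) = 29.3 m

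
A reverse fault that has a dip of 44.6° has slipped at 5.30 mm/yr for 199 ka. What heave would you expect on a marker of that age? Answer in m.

dip-slip = rate × time = 5.30 mm/yr × 199 ka = 1055 m
heave = dip-slip × cos(dip) = 1055 × cos(44.6°) = 751 m

751 m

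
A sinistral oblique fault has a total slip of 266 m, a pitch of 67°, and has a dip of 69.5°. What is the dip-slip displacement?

dip-slip = net slip × sin(rake) = 266 m × sin(67°) = 245 m

245 m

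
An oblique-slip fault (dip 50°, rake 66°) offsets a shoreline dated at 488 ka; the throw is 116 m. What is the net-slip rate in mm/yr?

dip-slip = throw / sin(dip) = 116 / sin(50°) = 151.4 m
net slip = dip-slip / sin(rake) = 151.4 / sin(66°) = 165.8 m
rate = 165.8 m / 488 ka = 0.000340 m/yr = 0.340 mm/yr

0.340 mm/yr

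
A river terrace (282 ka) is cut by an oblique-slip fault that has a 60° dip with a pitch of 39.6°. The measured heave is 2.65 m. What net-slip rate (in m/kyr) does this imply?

dip-slip = heave / cos(dip) = 2.65 / cos(60°) = 5.300 m
net slip = dip-slip / sin(rake) = 5.300 / sin(39.6°) = 8.315 m
rate = 8.315 m / 282 ka = 0.0000295 m/yr = 0.0295 m/kyr

0.0295 m/kyr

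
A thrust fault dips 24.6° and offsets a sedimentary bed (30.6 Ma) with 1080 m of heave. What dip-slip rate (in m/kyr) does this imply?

0.0388 m/kyr

dip-slip = heave / cos(dip) = 1080 m / cos(24.6°) = 1188 m
rate = 1188 m / 30.6 Ma = 0.0000388 m/yr = 0.0388 m/kyr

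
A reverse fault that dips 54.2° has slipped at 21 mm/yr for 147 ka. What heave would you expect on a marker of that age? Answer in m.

dip-slip = rate × time = 21 mm/yr × 147 ka = 3087 m
heave = dip-slip × cos(dip) = 3087 × cos(54.2°) = 1810 m

1810 m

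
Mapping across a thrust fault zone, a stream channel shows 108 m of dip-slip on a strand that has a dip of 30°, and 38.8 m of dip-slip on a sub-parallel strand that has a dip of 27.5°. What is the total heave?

heave_A = 108 × cos(30°) = 93.53 m
heave_B = 38.8 × cos(27.5°) = 34.42 m
total = 93.53 + 34.42 = 128 m

128 m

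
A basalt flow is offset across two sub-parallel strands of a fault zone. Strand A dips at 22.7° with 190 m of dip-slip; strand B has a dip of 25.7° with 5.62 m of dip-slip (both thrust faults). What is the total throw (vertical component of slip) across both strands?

75.8 m

throw_A = 190 × sin(22.7°) = 73.32 m
throw_B = 5.62 × sin(25.7°) = 2.437 m
total = 73.32 + 2.437 = 75.8 m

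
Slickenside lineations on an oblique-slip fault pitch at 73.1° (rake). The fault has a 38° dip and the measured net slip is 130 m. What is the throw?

76.6 m

dip-slip = net slip × sin(rake) = 130 m × sin(73.1°) = 124.4 m
throw = dip-slip × sin(dip) = 124.4 × sin(38°) = 76.6 m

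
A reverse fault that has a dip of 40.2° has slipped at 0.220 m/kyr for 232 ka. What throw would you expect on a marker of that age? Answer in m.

dip-slip = rate × time = 0.220 m/kyr × 232 ka = 51.04 m
throw = dip-slip × sin(dip) = 51.04 × sin(40.2°) = 32.9 m

32.9 m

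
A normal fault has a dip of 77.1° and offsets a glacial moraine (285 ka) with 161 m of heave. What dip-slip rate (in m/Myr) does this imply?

dip-slip = heave / cos(dip) = 161 m / cos(77.1°) = 721.2 m
rate = 721.2 m / 285 ka = 0.00253 m/yr = 2530 m/Myr

2530 m/Myr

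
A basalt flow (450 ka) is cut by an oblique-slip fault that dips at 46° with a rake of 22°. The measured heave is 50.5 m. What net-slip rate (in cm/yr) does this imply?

0.0431 cm/yr

dip-slip = heave / cos(dip) = 50.5 / cos(46°) = 72.70 m
net slip = dip-slip / sin(rake) = 72.70 / sin(22°) = 194.1 m
rate = 194.1 m / 450 ka = 0.000431 m/yr = 0.0431 cm/yr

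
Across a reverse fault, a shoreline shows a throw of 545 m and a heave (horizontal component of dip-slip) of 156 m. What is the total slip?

567 m

net slip = √(throw² + heave²) = √(545² + 156²) = 567 m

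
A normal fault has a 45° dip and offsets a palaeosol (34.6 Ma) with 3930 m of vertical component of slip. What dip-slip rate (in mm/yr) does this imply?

0.161 mm/yr

dip-slip = throw / sin(dip) = 3930 m / sin(45°) = 5558 m
rate = 5558 m / 34.6 Ma = 0.000161 m/yr = 0.161 mm/yr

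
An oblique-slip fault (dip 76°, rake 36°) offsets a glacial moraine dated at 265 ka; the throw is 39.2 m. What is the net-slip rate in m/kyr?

dip-slip = throw / sin(dip) = 39.2 / sin(76°) = 40.40 m
net slip = dip-slip / sin(rake) = 40.40 / sin(36°) = 68.73 m
rate = 68.73 m / 265 ka = 0.000259 m/yr = 0.259 m/kyr

0.259 m/kyr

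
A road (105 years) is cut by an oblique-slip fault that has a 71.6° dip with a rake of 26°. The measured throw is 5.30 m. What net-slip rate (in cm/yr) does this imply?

dip-slip = throw / sin(dip) = 5.30 / sin(71.6°) = 5.586 m
net slip = dip-slip / sin(rake) = 5.586 / sin(26°) = 12.74 m
rate = 12.74 m / 105 years = 0.121 m/yr = 12.1 cm/yr

12.1 cm/yr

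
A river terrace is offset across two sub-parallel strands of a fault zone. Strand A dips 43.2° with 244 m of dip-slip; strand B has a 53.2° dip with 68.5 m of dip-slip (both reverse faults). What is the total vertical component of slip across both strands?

222 m

throw_A = 244 × sin(43.2°) = 167 m
throw_B = 68.5 × sin(53.2°) = 54.85 m
total = 167 + 54.85 = 222 m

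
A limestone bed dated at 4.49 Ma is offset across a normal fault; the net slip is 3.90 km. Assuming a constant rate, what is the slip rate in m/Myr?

869 m/Myr

rate = 3.90 km / 4.49 Ma = 0.000869 m/yr = 869 m/Myr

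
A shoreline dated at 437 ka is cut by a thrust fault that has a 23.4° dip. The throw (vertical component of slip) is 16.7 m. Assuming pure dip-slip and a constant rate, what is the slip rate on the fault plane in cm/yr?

0.00962 cm/yr

dip-slip = throw / sin(dip) = 16.7 m / sin(23.4°) = 42.05 m
rate = 42.05 m / 437 ka = 0.0000962 m/yr = 0.00962 cm/yr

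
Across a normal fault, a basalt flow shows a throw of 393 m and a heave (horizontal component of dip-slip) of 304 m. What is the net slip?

497 m

net slip = √(throw² + heave²) = √(393² + 304²) = 497 m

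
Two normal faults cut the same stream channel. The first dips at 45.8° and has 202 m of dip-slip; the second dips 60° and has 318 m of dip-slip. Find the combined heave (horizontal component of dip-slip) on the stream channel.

300 m

heave_A = 202 × cos(45.8°) = 140.8 m
heave_B = 318 × cos(60°) = 159 m
total = 140.8 + 159 = 300 m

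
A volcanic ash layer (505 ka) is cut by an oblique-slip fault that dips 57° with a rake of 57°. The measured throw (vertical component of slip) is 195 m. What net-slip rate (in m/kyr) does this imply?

dip-slip = throw / sin(dip) = 195 / sin(57°) = 232.5 m
net slip = dip-slip / sin(rake) = 232.5 / sin(57°) = 277.2 m
rate = 277.2 m / 505 ka = 0.000549 m/yr = 0.549 m/kyr

0.549 m/kyr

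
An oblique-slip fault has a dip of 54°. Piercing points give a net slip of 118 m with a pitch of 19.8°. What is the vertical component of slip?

32.3 m

dip-slip = net slip × sin(rake) = 118 m × sin(19.8°) = 39.97 m
throw = dip-slip × sin(dip) = 39.97 × sin(54°) = 32.3 m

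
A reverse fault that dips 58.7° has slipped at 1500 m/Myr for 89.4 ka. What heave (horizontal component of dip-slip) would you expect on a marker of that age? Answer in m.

69.7 m

dip-slip = rate × time = 1500 m/Myr × 89.4 ka = 134.1 m
heave = dip-slip × cos(dip) = 134.1 × cos(58.7°) = 69.7 m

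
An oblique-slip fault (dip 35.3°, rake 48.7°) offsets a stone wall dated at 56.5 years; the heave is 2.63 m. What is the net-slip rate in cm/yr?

dip-slip = heave / cos(dip) = 2.63 / cos(35.3°) = 3.222 m
net slip = dip-slip / sin(rake) = 3.222 / sin(48.7°) = 4.289 m
rate = 4.289 m / 56.5 years = 0.0759 m/yr = 7.59 cm/yr

7.59 cm/yr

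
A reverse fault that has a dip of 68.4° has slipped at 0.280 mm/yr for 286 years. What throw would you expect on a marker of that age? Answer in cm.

7.45 cm

dip-slip = rate × time = 0.280 mm/yr × 286 years = 0.08008 m
throw = dip-slip × sin(dip) = 0.08008 × sin(68.4°) = 0.0745 m = 7.45 cm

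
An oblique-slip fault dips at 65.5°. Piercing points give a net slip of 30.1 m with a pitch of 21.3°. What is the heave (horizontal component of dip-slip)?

dip-slip = net slip × sin(rake) = 30.1 m × sin(21.3°) = 10.93 m
heave = dip-slip × cos(dip) = 10.93 × cos(65.5°) = 4.53 m

4.53 m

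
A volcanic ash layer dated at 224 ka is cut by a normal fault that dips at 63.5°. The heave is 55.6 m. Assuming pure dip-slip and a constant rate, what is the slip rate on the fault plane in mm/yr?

dip-slip = heave / cos(dip) = 55.6 m / cos(63.5°) = 124.6 m
rate = 124.6 m / 224 ka = 0.000556 m/yr = 0.556 mm/yr

0.556 mm/yr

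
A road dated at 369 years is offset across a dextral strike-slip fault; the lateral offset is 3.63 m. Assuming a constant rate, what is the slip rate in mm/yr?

9.84 mm/yr

rate = 3.63 m / 369 years = 0.00984 m/yr = 9.84 mm/yr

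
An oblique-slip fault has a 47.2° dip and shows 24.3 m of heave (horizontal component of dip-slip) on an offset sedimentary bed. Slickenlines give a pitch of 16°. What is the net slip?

130 m

dip-slip = heave / cos(dip) = 24.3 / cos(47.2°) = 35.76 m
net slip = dip-slip / sin(rake) = 35.76 / sin(16°) = 130 m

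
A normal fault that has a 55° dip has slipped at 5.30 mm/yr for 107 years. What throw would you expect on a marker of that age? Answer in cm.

dip-slip = rate × time = 5.30 mm/yr × 107 years = 0.5671 m
throw = dip-slip × sin(dip) = 0.5671 × sin(55°) = 0.465 m = 46.5 cm

46.5 cm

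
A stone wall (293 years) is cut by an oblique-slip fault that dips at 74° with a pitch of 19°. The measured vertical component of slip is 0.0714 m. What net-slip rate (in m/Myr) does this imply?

dip-slip = throw / sin(dip) = 0.0714 / sin(74°) = 0.07428 m
net slip = dip-slip / sin(rake) = 0.07428 / sin(19°) = 0.2281 m
rate = 0.2281 m / 293 years = 0.000779 m/yr = 779 m/Myr

779 m/Myr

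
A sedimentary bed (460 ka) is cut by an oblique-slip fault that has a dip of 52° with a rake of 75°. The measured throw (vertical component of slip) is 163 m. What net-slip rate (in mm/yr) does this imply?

0.466 mm/yr

dip-slip = throw / sin(dip) = 163 / sin(52°) = 206.8 m
net slip = dip-slip / sin(rake) = 206.8 / sin(75°) = 214.1 m
rate = 214.1 m / 460 ka = 0.000466 m/yr = 0.466 mm/yr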